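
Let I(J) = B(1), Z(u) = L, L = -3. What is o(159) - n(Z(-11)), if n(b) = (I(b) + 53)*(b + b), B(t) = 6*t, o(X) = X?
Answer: 513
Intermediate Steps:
Z(u) = -3
I(J) = 6 (I(J) = 6*1 = 6)
n(b) = 118*b (n(b) = (6 + 53)*(b + b) = 59*(2*b) = 118*b)
o(159) - n(Z(-11)) = 159 - 118*(-3) = 159 - 1*(-354) = 159 + 354 = 513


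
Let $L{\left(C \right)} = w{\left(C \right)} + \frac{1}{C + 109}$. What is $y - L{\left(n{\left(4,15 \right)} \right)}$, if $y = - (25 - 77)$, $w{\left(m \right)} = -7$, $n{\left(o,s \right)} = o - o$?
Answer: $\frac{6430}{109} \approx 58.991$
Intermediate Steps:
$n{\left(o,s \right)} = 0$
$y = 52$ ($y = \left(-1\right) \left(-52\right) = 52$)
$L{\left(C \right)} = -7 + \frac{1}{109 + C}$ ($L{\left(C \right)} = -7 + \frac{1}{C + 109} = -7 + \frac{1}{109 + C}$)
$y - L{\left(n{\left(4,15 \right)} \right)} = 52 - \frac{-762 - 0}{109 + 0} = 52 - \frac{-762 + 0}{109} = 52 - \frac{1}{109} \left(-762\right) = 52 - - \frac{762}{109} = 52 + \frac{762}{109} = \frac{6430}{109}$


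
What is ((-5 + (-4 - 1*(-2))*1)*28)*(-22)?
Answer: 4312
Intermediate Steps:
((-5 + (-4 - 1*(-2))*1)*28)*(-22) = ((-5 + (-4 + 2)*1)*28)*(-22) = ((-5 - 2*1)*28)*(-22) = ((-5 - 2)*28)*(-22) = -7*28*(-22) = -196*(-22) = 4312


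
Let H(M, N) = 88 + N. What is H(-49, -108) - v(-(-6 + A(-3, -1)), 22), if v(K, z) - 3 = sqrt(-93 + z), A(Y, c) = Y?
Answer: -23 - I*sqrt(71) ≈ -23.0 - 8.4261*I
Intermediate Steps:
v(K, z) = 3 + sqrt(-93 + z)
H(-49, -108) - v(-(-6 + A(-3, -1)), 22) = (88 - 108) - (3 + sqrt(-93 + 22)) = -20 - (3 + sqrt(-71)) = -20 - (3 + I*sqrt(71)) = -20 + (-3 - I*sqrt(71)) = -23 - I*sqrt(71)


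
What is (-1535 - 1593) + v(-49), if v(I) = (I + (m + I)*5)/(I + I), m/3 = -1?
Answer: -306235/98 ≈ -3124.8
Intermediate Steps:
m = -3 (m = 3*(-1) = -3)
v(I) = (-15 + 6*I)/(2*I) (v(I) = (I + (-3 + I)*5)/(I + I) = (I + (-15 + 5*I))/((2*I)) = (-15 + 6*I)*(1/(2*I)) = (-15 + 6*I)/(2*I))
(-1535 - 1593) + v(-49) = (-1535 - 1593) + (3 - 15/2/(-49)) = -3128 + (3 - 15/2*(-1/49)) = -3128 + (3 + 15/98) = -3128 + 309/98 = -306235/98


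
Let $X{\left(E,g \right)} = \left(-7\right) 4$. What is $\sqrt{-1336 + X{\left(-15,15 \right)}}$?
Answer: $2 i \sqrt{341} \approx 36.932 i$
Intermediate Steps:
$X{\left(E,g \right)} = -28$
$\sqrt{-1336 + X{\left(-15,15 \right)}} = \sqrt{-1336 - 28} = \sqrt{-1364} = 2 i \sqrt{341}$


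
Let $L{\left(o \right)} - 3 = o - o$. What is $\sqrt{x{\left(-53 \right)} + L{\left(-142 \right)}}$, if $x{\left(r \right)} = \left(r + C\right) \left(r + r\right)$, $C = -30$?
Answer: $\sqrt{8801} \approx 93.814$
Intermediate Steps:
$x{\left(r \right)} = 2 r \left(-30 + r\right)$ ($x{\left(r \right)} = \left(r - 30\right) \left(r + r\right) = \left(-30 + r\right) 2 r = 2 r \left(-30 + r\right)$)
$L{\left(o \right)} = 3$ ($L{\left(o \right)} = 3 + \left(o - o\right) = 3 + 0 = 3$)
$\sqrt{x{\left(-53 \right)} + L{\left(-142 \right)}} = \sqrt{2 \left(-53\right) \left(-30 - 53\right) + 3} = \sqrt{2 \left(-53\right) \left(-83\right) + 3} = \sqrt{8798 + 3} = \sqrt{8801}$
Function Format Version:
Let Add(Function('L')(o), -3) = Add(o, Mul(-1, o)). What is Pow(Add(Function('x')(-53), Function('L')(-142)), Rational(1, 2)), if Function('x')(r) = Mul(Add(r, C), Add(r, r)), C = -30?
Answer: Pow(8801, Rational(1, 2)) ≈ 93.814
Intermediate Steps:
Function('x')(r) = Mul(2, r, Add(-30, r)) (Function('x')(r) = Mul(Add(r, -30), Add(r, r)) = Mul(Add(-30, r), Mul(2, r)) = Mul(2, r, Add(-30, r)))
Function('L')(o) = 3 (Function('L')(o) = Add(3, Add(o, Mul(-1, o))) = Add(3, 0) = 3)
Pow(Add(Function('x')(-53), Function('L')(-142)), Rational(1, 2)) = Pow(Add(Mul(2, -53, Add(-30, -53)), 3), Rational(1, 2)) = Pow(Add(Mul(2, -53, -83), 3), Rational(1, 2)) = Pow(Add(8798, 3), Rational(1, 2)) = Pow(8801, Rational(1, 2))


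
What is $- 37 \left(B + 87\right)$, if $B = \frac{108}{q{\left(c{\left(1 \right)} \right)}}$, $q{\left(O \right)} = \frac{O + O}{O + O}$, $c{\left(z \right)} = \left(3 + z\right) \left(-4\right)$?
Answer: $-7215$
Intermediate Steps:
$c{\left(z \right)} = -12 - 4 z$
$q{\left(O \right)} = 1$ ($q{\left(O \right)} = \frac{2 O}{2 O} = 2 O \frac{1}{2 O} = 1$)
$B = 108$ ($B = \frac{108}{1} = 108 \cdot 1 = 108$)
$- 37 \left(B + 87\right) = - 37 \left(108 + 87\right) = \left(-37\right) 195 = -7215$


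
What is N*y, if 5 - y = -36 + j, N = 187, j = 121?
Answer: -14960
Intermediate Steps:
y = -80 (y = 5 - (-36 + 121) = 5 - 1*85 = 5 - 85 = -80)
N*y = 187*(-80) = -14960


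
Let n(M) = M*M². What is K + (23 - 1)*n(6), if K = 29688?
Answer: 34440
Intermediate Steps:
n(M) = M³
K + (23 - 1)*n(6) = 29688 + (23 - 1)*6³ = 29688 + 22*216 = 29688 + 4752 = 34440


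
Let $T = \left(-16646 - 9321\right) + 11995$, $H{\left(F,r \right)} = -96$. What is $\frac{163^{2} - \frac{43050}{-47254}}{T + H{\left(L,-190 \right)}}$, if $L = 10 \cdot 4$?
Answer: $- \frac{156941822}{83096159} \approx -1.8887$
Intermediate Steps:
$L = 40$
$T = -13972$ ($T = -25967 + 11995 = -13972$)
$\frac{163^{2} - \frac{43050}{-47254}}{T + H{\left(L,-190 \right)}} = \frac{163^{2} - \frac{43050}{-47254}}{-13972 - 96} = \frac{26569 - - \frac{21525}{23627}}{-14068} = \left(26569 + \frac{21525}{23627}\right) \left(- \frac{1}{14068}\right) = \frac{627767288}{23627} \left(- \frac{1}{14068}\right) = - \frac{156941822}{83096159}$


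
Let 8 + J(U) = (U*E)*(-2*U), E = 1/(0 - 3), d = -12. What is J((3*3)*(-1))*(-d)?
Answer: 552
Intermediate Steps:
E = -⅓ (E = 1/(-3) = -⅓ ≈ -0.33333)
J(U) = -8 + 2*U²/3 (J(U) = -8 + (U*(-⅓))*(-2*U) = -8 + (-U/3)*(-2*U) = -8 + 2*U²/3)
J((3*3)*(-1))*(-d) = (-8 + 2*((3*3)*(-1))²/3)*(-1*(-12)) = (-8 + 2*(9*(-1))²/3)*12 = (-8 + (⅔)*(-9)²)*12 = (-8 + (⅔)*81)*12 = (-8 + 54)*12 = 46*12 = 552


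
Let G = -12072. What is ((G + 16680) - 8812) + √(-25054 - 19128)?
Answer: -4204 + I*√44182 ≈ -4204.0 + 210.2*I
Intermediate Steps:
((G + 16680) - 8812) + √(-25054 - 19128) = ((-12072 + 16680) - 8812) + √(-25054 - 19128) = (4608 - 8812) + √(-44182) = -4204 + I*√44182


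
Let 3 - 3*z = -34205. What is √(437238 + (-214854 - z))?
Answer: 4*√118677/3 ≈ 459.33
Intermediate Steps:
z = 34208/3 (z = 1 - ⅓*(-34205) = 1 + 34205/3 = 34208/3 ≈ 11403.)
√(437238 + (-214854 - z)) = √(437238 + (-214854 - 1*34208/3)) = √(437238 + (-214854 - 34208/3)) = √(437238 - 678770/3) = √(632944/3) = 4*√118677/3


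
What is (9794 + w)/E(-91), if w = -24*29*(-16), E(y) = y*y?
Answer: 230/91 ≈ 2.5275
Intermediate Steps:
E(y) = y²
w = 11136 (w = -696*(-16) = 11136)
(9794 + w)/E(-91) = (9794 + 11136)/((-91)²) = 20930/8281 = 20930*(1/8281) = 230/91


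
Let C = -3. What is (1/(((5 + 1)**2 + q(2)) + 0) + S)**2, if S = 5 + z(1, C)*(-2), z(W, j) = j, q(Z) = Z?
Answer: 175561/1444 ≈ 121.58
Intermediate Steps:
S = 11 (S = 5 - 3*(-2) = 5 + 6 = 11)
(1/(((5 + 1)**2 + q(2)) + 0) + S)**2 = (1/(((5 + 1)**2 + 2) + 0) + 11)**2 = (1/((6**2 + 2) + 0) + 11)**2 = (1/((36 + 2) + 0) + 11)**2 = (1/(38 + 0) + 11)**2 = (1/38 + 11)**2 = (419/38)**2 = 175561/1444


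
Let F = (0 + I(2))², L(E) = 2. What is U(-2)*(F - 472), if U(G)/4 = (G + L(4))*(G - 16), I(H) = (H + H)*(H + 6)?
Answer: 0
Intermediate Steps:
I(H) = 2*H*(6 + H) (I(H) = (2*H)*(6 + H) = 2*H*(6 + H))
U(G) = 4*(-16 + G)*(2 + G) (U(G) = 4*((G + 2)*(G - 16)) = 4*((2 + G)*(-16 + G)) = 4*((-16 + G)*(2 + G)) = 4*(-16 + G)*(2 + G))
F = 1024 (F = (0 + 2*2*(6 + 2))² = (0 + 2*2*8)² = (0 + 32)² = 32² = 1024)
U(-2)*(F - 472) = (-128 - 56*(-2) + 4*(-2)²)*(1024 - 472) = (-128 + 112 + 4*4)*552 = (-128 + 112 + 16)*552 = 0*552 = 0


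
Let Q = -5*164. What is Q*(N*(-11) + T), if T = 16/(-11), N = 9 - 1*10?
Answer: -86100/11 ≈ -7827.3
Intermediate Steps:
N = -1 (N = 9 - 10 = -1)
Q = -820
T = -16/11 (T = 16*(-1/11) = -16/11 ≈ -1.4545)
Q*(N*(-11) + T) = -820*(-1*(-11) - 16/11) = -820*(11 - 16/11) = -820*105/11 = -86100/11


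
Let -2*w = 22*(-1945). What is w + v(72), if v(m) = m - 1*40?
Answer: 21427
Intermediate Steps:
v(m) = -40 + m (v(m) = m - 40 = -40 + m)
w = 21395 (w = -11*(-1945) = -½*(-42790) = 21395)
w + v(72) = 21395 + (-40 + 72) = 21395 + 32 = 21427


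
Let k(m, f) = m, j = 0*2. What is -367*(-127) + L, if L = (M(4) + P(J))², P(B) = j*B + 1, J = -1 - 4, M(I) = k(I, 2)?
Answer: 46634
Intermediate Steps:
j = 0
M(I) = I
J = -5
P(B) = 1 (P(B) = 0*B + 1 = 0 + 1 = 1)
L = 25 (L = (4 + 1)² = 5² = 25)
-367*(-127) + L = -367*(-127) + 25 = 46609 + 25 = 46634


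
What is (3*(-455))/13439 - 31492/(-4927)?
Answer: 416495633/66213953 ≈ 6.2901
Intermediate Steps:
(3*(-455))/13439 - 31492/(-4927) = -1365*1/13439 - 31492*(-1/4927) = -1365/13439 + 31492/4927 = 416495633/66213953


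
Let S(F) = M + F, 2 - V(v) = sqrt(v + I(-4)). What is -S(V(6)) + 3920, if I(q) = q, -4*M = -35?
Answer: 15637/4 + sqrt(2) ≈ 3910.7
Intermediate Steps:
M = 35/4 (M = -1/4*(-35) = 35/4 ≈ 8.7500)
V(v) = 2 - sqrt(-4 + v) (V(v) = 2 - sqrt(v - 4) = 2 - sqrt(-4 + v))
S(F) = 35/4 + F
-S(V(6)) + 3920 = -(35/4 + (2 - sqrt(-4 + 6))) + 3920 = -(35/4 + (2 - sqrt(2))) + 3920 = -(43/4 - sqrt(2)) + 3920 = (-43/4 + sqrt(2)) + 3920 = 15637/4 + sqrt(2)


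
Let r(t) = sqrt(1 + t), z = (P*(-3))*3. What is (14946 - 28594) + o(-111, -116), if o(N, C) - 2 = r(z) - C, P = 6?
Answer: -13530 + I*sqrt(53) ≈ -13530.0 + 7.2801*I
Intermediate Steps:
z = -54 (z = (6*(-3))*3 = -18*3 = -54)
o(N, C) = 2 - C + I*sqrt(53) (o(N, C) = 2 + (sqrt(1 - 54) - C) = 2 + (sqrt(-53) - C) = 2 + (I*sqrt(53) - C) = 2 + (-C + I*sqrt(53)) = 2 - C + I*sqrt(53))
(14946 - 28594) + o(-111, -116) = (14946 - 28594) + (2 - 1*(-116) + I*sqrt(53)) = -13648 + (2 + 116 + I*sqrt(53)) = -13648 + (118 + I*sqrt(53)) = -13530 + I*sqrt(53)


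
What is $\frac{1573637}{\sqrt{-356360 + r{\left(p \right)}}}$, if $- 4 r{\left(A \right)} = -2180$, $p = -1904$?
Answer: $- \frac{1573637 i \sqrt{39535}}{118605} \approx - 2638.1 i$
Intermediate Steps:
$r{\left(A \right)} = 545$ ($r{\left(A \right)} = \left(- \frac{1}{4}\right) \left(-2180\right) = 545$)
$\frac{1573637}{\sqrt{-356360 + r{\left(p \right)}}} = \frac{1573637}{\sqrt{-356360 + 545}} = \frac{1573637}{\sqrt{-355815}} = \frac{1573637}{3 i \sqrt{39535}} = 1573637 \left(- \frac{i \sqrt{39535}}{118605}\right) = - \frac{1573637 i \sqrt{39535}}{118605}$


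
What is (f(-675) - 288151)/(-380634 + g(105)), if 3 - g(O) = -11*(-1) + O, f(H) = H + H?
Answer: 289501/380747 ≈ 0.76035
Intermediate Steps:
f(H) = 2*H
g(O) = -8 - O (g(O) = 3 - (-11*(-1) + O) = 3 - (11 + O) = 3 + (-11 - O) = -8 - O)
(f(-675) - 288151)/(-380634 + g(105)) = (2*(-675) - 288151)/(-380634 + (-8 - 1*105)) = (-1350 - 288151)/(-380634 + (-8 - 105)) = -289501/(-380634 - 113) = -289501/(-380747) = -289501*(-1/380747) = 289501/380747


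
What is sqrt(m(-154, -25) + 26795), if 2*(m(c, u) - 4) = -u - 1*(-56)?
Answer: sqrt(107358)/2 ≈ 163.83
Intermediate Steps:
m(c, u) = 32 - u/2 (m(c, u) = 4 + (-u - 1*(-56))/2 = 4 + (-u + 56)/2 = 4 + (56 - u)/2 = 4 + (28 - u/2) = 32 - u/2)
sqrt(m(-154, -25) + 26795) = sqrt((32 - 1/2*(-25)) + 26795) = sqrt((32 + 25/2) + 26795) = sqrt(89/2 + 26795) = sqrt(53679/2) = sqrt(107358)/2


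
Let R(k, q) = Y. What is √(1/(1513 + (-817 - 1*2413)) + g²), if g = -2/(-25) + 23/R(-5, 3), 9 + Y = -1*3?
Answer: √894888238489/515100 ≈ 1.8365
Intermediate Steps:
Y = -12 (Y = -9 - 1*3 = -9 - 3 = -12)
R(k, q) = -12
g = -551/300 (g = -2/(-25) + 23/(-12) = -2*(-1/25) + 23*(-1/12) = 2/25 - 23/12 = -551/300 ≈ -1.8367)
√(1/(1513 + (-817 - 1*2413)) + g²) = √(1/(1513 + (-817 - 1*2413)) + (-551/300)²) = √(1/(1513 + (-817 - 2413)) + 303601/90000) = √(1/(1513 - 3230) + 303601/90000) = √(1/(-1717) + 303601/90000) = √(-1/1717 + 303601/90000) = √(521192917/154530000) = √894888238489/515100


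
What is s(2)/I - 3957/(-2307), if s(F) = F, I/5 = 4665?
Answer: 30767213/17936925 ≈ 1.7153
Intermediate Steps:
I = 23325 (I = 5*4665 = 23325)
s(2)/I - 3957/(-2307) = 2/23325 - 3957/(-2307) = 2*(1/23325) - 3957*(-1/2307) = 2/23325 + 1319/769 = 30767213/17936925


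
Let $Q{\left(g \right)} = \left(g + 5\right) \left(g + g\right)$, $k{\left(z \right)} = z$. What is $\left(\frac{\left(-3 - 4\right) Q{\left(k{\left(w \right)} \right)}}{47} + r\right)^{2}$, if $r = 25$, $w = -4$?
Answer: $\frac{1515361}{2209} \approx 685.99$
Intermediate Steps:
$Q{\left(g \right)} = 2 g \left(5 + g\right)$ ($Q{\left(g \right)} = \left(5 + g\right) 2 g = 2 g \left(5 + g\right)$)
$\left(\frac{\left(-3 - 4\right) Q{\left(k{\left(w \right)} \right)}}{47} + r\right)^{2} = \left(\frac{\left(-3 - 4\right) 2 \left(-4\right) \left(5 - 4\right)}{47} + 25\right)^{2} = \left(- 7 \cdot 2 \left(-4\right) 1 \cdot \frac{1}{47} + 25\right)^{2} = \left(\left(-7\right) \left(-8\right) \frac{1}{47} + 25\right)^{2} = \left(56 \cdot \frac{1}{47} + 25\right)^{2} = \left(\frac{56}{47} + 25\right)^{2} = \left(\frac{1231}{47}\right)^{2} = \frac{1515361}{2209}$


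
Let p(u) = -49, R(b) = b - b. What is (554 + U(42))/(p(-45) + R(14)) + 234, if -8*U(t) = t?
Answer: 43669/196 ≈ 222.80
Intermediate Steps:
R(b) = 0
U(t) = -t/8
(554 + U(42))/(p(-45) + R(14)) + 234 = (554 - ⅛*42)/(-49 + 0) + 234 = (554 - 21/4)/(-49) + 234 = (2195/4)*(-1/49) + 234 = -2195/196 + 234 = 43669/196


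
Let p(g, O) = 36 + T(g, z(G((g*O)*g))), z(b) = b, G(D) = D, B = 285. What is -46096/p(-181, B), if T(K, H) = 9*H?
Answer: -46096/84032001 ≈ -0.00054855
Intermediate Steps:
p(g, O) = 36 + 9*O*g**2 (p(g, O) = 36 + 9*((g*O)*g) = 36 + 9*((O*g)*g) = 36 + 9*(O*g**2) = 36 + 9*O*g**2)
-46096/p(-181, B) = -46096/(36 + 9*285*(-181)**2) = -46096/(36 + 9*285*32761) = -46096/(36 + 84031965) = -46096/84032001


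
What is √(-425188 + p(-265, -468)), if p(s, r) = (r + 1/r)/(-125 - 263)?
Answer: I*√97358176765187/15132 ≈ 652.06*I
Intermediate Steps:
p(s, r) = -r/388 - 1/(388*r) (p(s, r) = (r + 1/r)/(-388) = (r + 1/r)*(-1/388) = -r/388 - 1/(388*r))
√(-425188 + p(-265, -468)) = √(-425188 + (1/388)*(-1 - 1*(-468)²)/(-468)) = √(-425188 + (1/388)*(-1/468)*(-1 - 1*219024)) = √(-425188 + (1/388)*(-1/468)*(-1 - 219024)) = √(-425188 + (1/388)*(-1/468)*(-219025)) = √(-425188 + 219025/181584) = √(-77207118767/181584) = I*√97358176765187/15132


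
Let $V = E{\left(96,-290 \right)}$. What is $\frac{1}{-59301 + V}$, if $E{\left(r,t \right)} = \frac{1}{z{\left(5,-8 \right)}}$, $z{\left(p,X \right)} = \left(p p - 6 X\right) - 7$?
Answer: $- \frac{66}{3913865} \approx -1.6863 \cdot 10^{-5}$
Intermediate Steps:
$z{\left(p,X \right)} = -7 + p^{2} - 6 X$ ($z{\left(p,X \right)} = \left(p^{2} - 6 X\right) - 7 = -7 + p^{2} - 6 X$)
$E{\left(r,t \right)} = \frac{1}{66}$ ($E{\left(r,t \right)} = \frac{1}{-7 + 5^{2} - -48} = \frac{1}{-7 + 25 + 48} = \frac{1}{66}$)
$V = \frac{1}{66} \approx 0.015152$
$\frac{1}{-59301 + V} = \frac{1}{-59301 + \frac{1}{66}} = \frac{1}{- \frac{3913865}{66}} = - \frac{66}{3913865}$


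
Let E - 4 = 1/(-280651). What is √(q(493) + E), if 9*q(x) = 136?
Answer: √13547574687913/841953 ≈ 4.3716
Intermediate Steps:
q(x) = 136/9 (q(x) = (⅑)*136 = 136/9)
E = 1122603/280651 (E = 4 + 1/(-280651) = 4 - 1/280651 = 1122603/280651 ≈ 4.0000)
√(q(493) + E) = √(136/9 + 1122603/280651) = √(48271963/2525859) = √13547574687913/841953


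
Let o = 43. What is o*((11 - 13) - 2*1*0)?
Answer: -86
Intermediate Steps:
o*((11 - 13) - 2*1*0) = 43*((11 - 13) - 2*1*0) = 43*(-2 - 2*0) = 43*(-2 + 0) = 43*(-2) = -86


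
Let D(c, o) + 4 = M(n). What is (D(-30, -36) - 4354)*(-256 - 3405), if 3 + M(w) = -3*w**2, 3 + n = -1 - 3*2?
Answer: 17063921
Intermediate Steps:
n = -10 (n = -3 + (-1 - 3*2) = -3 + (-1 - 1*6) = -3 + (-1 - 6) = -3 - 7 = -10)
M(w) = -3 - 3*w**2
D(c, o) = -307 (D(c, o) = -4 + (-3 - 3*(-10)**2) = -4 + (-3 - 3*100) = -4 + (-3 - 300) = -4 - 303 = -307)
(D(-30, -36) - 4354)*(-256 - 3405) = (-307 - 4354)*(-256 - 3405) = -4661*(-3661) = 17063921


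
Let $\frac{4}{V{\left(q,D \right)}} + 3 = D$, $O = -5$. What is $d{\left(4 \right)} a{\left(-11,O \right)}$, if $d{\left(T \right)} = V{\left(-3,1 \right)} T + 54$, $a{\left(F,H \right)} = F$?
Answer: $-506$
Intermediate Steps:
$V{\left(q,D \right)} = \frac{4}{-3 + D}$
$d{\left(T \right)} = 54 - 2 T$ ($d{\left(T \right)} = \frac{4}{-3 + 1} T + 54 = \frac{4}{-2} T + 54 = 4 \left(- \frac{1}{2}\right) T + 54 = - 2 T + 54 = 54 - 2 T$)
$d{\left(4 \right)} a{\left(-11,O \right)} = \left(54 - 8\right) \left(-11\right) = 46 \left(-11\right) = -506$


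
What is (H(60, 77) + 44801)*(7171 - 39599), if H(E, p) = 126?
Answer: -1456892756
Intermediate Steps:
(H(60, 77) + 44801)*(7171 - 39599) = (126 + 44801)*(7171 - 39599) = 44927*(-32428) = -1456892756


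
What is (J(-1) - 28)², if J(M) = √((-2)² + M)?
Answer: (28 - √3)² ≈ 690.00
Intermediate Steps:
J(M) = √(4 + M)
(J(-1) - 28)² = (√(4 - 1) - 28)² = (√3 - 28)² = (-28 + √3)²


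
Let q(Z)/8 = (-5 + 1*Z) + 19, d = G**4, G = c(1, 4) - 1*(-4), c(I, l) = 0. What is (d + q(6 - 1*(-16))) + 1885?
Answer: 2429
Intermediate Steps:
G = 4 (G = 0 - 1*(-4) = 0 + 4 = 4)
d = 256 (d = 4**4 = 256)
q(Z) = 112 + 8*Z (q(Z) = 8*((-5 + 1*Z) + 19) = 8*((-5 + Z) + 19) = 8*(14 + Z) = 112 + 8*Z)
(d + q(6 - 1*(-16))) + 1885 = (256 + (112 + 8*(6 - 1*(-16)))) + 1885 = (256 + (112 + 8*(6 + 16))) + 1885 = (256 + (112 + 8*22)) + 1885 = (256 + (112 + 176)) + 1885 = (256 + 288) + 1885 = 544 + 1885 = 2429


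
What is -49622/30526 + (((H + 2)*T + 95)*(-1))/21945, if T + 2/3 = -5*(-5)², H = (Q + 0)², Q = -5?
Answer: -494140021/334946535 ≈ -1.4753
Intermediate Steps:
H = 25 (H = (-5 + 0)² = (-5)² = 25)
T = -377/3 (T = -⅔ - 5*(-5)² = -⅔ - 5*25 = -⅔ - 125 = -377/3 ≈ -125.67)
-49622/30526 + (((H + 2)*T + 95)*(-1))/21945 = -49622/30526 + (((25 + 2)*(-377/3) + 95)*(-1))/21945 = -49622*1/30526 + ((27*(-377/3) + 95)*(-1))*(1/21945) = -24811/15263 + ((-3393 + 95)*(-1))*(1/21945) = -24811/15263 - 3298*(-1)*(1/21945) = -24811/15263 + 3298*(1/21945) = -24811/15263 + 3298/21945 = -494140021/334946535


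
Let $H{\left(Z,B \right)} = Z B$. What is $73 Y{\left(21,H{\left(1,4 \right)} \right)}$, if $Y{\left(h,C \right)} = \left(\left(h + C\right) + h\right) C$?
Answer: $13432$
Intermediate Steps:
$H{\left(Z,B \right)} = B Z$
$Y{\left(h,C \right)} = C \left(C + 2 h\right)$ ($Y{\left(h,C \right)} = \left(\left(C + h\right) + h\right) C = \left(C + 2 h\right) C = C \left(C + 2 h\right)$)
$73 Y{\left(21,H{\left(1,4 \right)} \right)} = 73 \cdot 4 \cdot 1 \left(4 \cdot 1 + 2 \cdot 21\right) = 73 \cdot 4 \left(4 + 42\right) = 73 \cdot 4 \cdot 46 = 73 \cdot 184 = 13432$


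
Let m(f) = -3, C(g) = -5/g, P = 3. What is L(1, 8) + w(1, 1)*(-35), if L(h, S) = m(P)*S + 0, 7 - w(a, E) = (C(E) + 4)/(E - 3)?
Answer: -503/2 ≈ -251.50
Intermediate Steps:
w(a, E) = 7 - (4 - 5/E)/(-3 + E) (w(a, E) = 7 - (-5/E + 4)/(E - 3) = 7 - (4 - 5/E)/(-3 + E))
L(h, S) = -3*S (L(h, S) = -3*S + 0 = -3*S)
L(1, 8) + w(1, 1)*(-35) = -3*8 + ((5 + 1*(-25 + 7*1))/(1*(-3 + 1)))*(-35) = -24 + (1*(5 + 1*(-25 + 7))/(-2))*(-35) = -24 + (1*(-1/2)*(5 + 1*(-18)))*(-35) = -24 + (1*(-1/2)*(5 - 18))*(-35) = -24 + (1*(-1/2)*(-13))*(-35) = -24 + (13/2)*(-35) = -24 - 455/2 = -503/2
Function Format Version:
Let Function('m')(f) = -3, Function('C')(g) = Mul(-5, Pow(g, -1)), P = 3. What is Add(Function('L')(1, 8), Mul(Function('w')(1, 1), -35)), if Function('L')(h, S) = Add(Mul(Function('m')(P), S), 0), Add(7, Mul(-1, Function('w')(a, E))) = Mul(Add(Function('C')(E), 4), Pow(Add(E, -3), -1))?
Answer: Rational(-503, 2) ≈ -251.50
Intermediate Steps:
Function('w')(a, E) = Add(7, Mul(-1, Pow(Add(-3, E), -1), Add(4, Mul(-5, Pow(E, -1))))) (Function('w')(a, E) = Add(7, Mul(-1, Mul(Add(Mul(-5, Pow(E, -1)), 4), Pow(Add(E, -3), -1)))) = Add(7, Mul(-1, Mul(Add(4, Mul(-5, Pow(E, -1))), Pow(Add(-3, E), -1)))) = Add(7, Mul(-1, Mul(Pow(Add(-3, E), -1), Add(4, Mul(-5, Pow(E, -1)))))) = Add(7, Mul(-1, Pow(Add(-3, E), -1), Add(4, Mul(-5, Pow(E, -1))))))
Function('L')(h, S) = Mul(-3, S) (Function('L')(h, S) = Add(Mul(-3, S), 0) = Mul(-3, S))
Add(Function('L')(1, 8), Mul(Function('w')(1, 1), -35)) = Add(Mul(-3, 8), Mul(Mul(Pow(1, -1), Pow(Add(-3, 1), -1), Add(5, Mul(1, Add(-25, Mul(7, 1))))), -35)) = Add(-24, Mul(Mul(1, Pow(-2, -1), Add(5, Mul(1, Add(-25, 7)))), -35)) = Add(-24, Mul(Mul(1, Rational(-1, 2), Add(5, Mul(1, -18))), -35)) = Add(-24, Mul(Mul(1, Rational(-1, 2), Add(5, -18)), -35)) = Add(-24, Mul(Mul(1, Rational(-1, 2), -13), -35)) = Add(-24, Mul(Rational(13, 2), -35)) = Add(-24, Rational(-455, 2)) = Rational(-503, 2)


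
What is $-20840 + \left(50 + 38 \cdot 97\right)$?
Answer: $-17104$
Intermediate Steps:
$-20840 + \left(50 + 38 \cdot 97\right) = -20840 + \left(50 + 3686\right) = -20840 + 3736 = -17104$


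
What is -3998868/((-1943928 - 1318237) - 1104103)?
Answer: 999717/1091567 ≈ 0.91585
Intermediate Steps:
-3998868/((-1943928 - 1318237) - 1104103) = -3998868/(-3262165 - 1104103) = -3998868/(-4366268) = -3998868*(-1/4366268) = 999717/1091567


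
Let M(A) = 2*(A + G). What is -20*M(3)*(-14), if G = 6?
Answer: 5040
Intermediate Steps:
M(A) = 12 + 2*A (M(A) = 2*(A + 6) = 2*(6 + A) = 12 + 2*A)
-20*M(3)*(-14) = -20*(12 + 2*3)*(-14) = -20*(12 + 6)*(-14) = -20*18*(-14) = -360*(-14) = 5040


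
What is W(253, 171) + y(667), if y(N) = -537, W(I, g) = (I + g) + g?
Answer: 58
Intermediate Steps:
W(I, g) = I + 2*g
W(253, 171) + y(667) = (253 + 2*171) - 537 = (253 + 342) - 537 = 595 - 537 = 58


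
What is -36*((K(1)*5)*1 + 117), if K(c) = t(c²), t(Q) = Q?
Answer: -4392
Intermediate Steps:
K(c) = c²
-36*((K(1)*5)*1 + 117) = -36*((1²*5)*1 + 117) = -36*((1*5)*1 + 117) = -36*(5*1 + 117) = -36*(5 + 117) = -36*122 = -4392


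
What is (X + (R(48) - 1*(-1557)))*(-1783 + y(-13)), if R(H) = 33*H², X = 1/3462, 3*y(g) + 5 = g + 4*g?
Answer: -1455614491861/10386 ≈ -1.4015e+8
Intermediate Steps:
y(g) = -5/3 + 5*g/3 (y(g) = -5/3 + (g + 4*g)/3 = -5/3 + (5*g)/3 = -5/3 + 5*g/3)
X = 1/3462 ≈ 0.00028885
(X + (R(48) - 1*(-1557)))*(-1783 + y(-13)) = (1/3462 + (33*48² - 1*(-1557)))*(-1783 + (-5/3 + (5/3)*(-13))) = (1/3462 + (33*2304 + 1557))*(-1783 + (-5/3 - 65/3)) = (1/3462 + (76032 + 1557))*(-1783 - 70/3) = (1/3462 + 77589)*(-5419/3) = (268613119/3462)*(-5419/3) = -1455614491861/10386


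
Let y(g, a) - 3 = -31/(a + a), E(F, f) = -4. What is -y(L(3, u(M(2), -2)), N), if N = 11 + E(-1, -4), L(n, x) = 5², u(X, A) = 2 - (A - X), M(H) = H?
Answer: -11/14 ≈ -0.78571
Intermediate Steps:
u(X, A) = 2 + X - A (u(X, A) = 2 + (X - A) = 2 + X - A)
L(n, x) = 25
N = 7 (N = 11 - 4 = 7)
y(g, a) = 3 - 31/(2*a) (y(g, a) = 3 - 31/(a + a) = 3 - 31*1/(2*a) = 3 - 31/(2*a))
-y(L(3, u(M(2), -2)), N) = -(3 - 31/2/7) = -(3 - 31/2*⅐) = -(3 - 31/14) = -1*11/14 = -11/14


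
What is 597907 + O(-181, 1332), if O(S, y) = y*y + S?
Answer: 2371950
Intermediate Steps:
O(S, y) = S + y² (O(S, y) = y² + S = S + y²)
597907 + O(-181, 1332) = 597907 + (-181 + 1332²) = 597907 + (-181 + 1774224) = 597907 + 1774043 = 2371950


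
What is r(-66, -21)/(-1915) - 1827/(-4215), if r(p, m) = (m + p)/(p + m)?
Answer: 232966/538115 ≈ 0.43293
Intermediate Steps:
r(p, m) = 1 (r(p, m) = (m + p)/(m + p) = 1)
r(-66, -21)/(-1915) - 1827/(-4215) = 1/(-1915) - 1827/(-4215) = 1*(-1/1915) - 1827*(-1/4215) = -1/1915 + 609/1405 = 232966/538115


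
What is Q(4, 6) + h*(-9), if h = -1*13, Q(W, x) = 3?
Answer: 120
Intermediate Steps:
h = -13
Q(4, 6) + h*(-9) = 3 - 13*(-9) = 3 + 117 = 120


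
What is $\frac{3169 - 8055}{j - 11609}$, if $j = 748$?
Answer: $\frac{4886}{10861} \approx 0.44987$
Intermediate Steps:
$\frac{3169 - 8055}{j - 11609} = \frac{3169 - 8055}{748 - 11609} = - \frac{4886}{-10861} = \left(-4886\right) \left(- \frac{1}{10861}\right) = \frac{4886}{10861}$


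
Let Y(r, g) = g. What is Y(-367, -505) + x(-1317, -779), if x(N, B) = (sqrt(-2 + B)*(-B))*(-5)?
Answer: -505 - 3895*I*sqrt(781) ≈ -505.0 - 1.0885e+5*I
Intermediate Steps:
x(N, B) = 5*B*sqrt(-2 + B) (x(N, B) = -B*sqrt(-2 + B)*(-5) = 5*B*sqrt(-2 + B))
Y(-367, -505) + x(-1317, -779) = -505 + 5*(-779)*sqrt(-2 - 779) = -505 + 5*(-779)*sqrt(-781) = -505 + 5*(-779)*(I*sqrt(781)) = -505 - 3895*I*sqrt(781)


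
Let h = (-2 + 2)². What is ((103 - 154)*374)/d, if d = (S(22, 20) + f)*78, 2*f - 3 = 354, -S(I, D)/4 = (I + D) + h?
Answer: -6358/273 ≈ -23.289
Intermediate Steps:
h = 0 (h = 0² = 0)
S(I, D) = -4*D - 4*I (S(I, D) = -4*((I + D) + 0) = -4*((D + I) + 0) = -4*(D + I) = -4*D - 4*I)
f = 357/2 (f = 3/2 + (½)*354 = 3/2 + 177 = 357/2 ≈ 178.50)
d = 819 (d = ((-4*20 - 4*22) + 357/2)*78 = ((-80 - 88) + 357/2)*78 = (-168 + 357/2)*78 = (21/2)*78 = 819)
((103 - 154)*374)/d = ((103 - 154)*374)/819 = -51*374*(1/819) = -19074*1/819 = -6358/273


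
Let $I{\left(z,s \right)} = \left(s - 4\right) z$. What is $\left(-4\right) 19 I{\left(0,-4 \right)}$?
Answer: $0$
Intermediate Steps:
$I{\left(z,s \right)} = z \left(-4 + s\right)$ ($I{\left(z,s \right)} = \left(-4 + s\right) z = z \left(-4 + s\right)$)
$\left(-4\right) 19 I{\left(0,-4 \right)} = \left(-4\right) 19 \cdot 0 \left(-4 - 4\right) = - 76 \cdot 0 \left(-8\right) = \left(-76\right) 0 = 0$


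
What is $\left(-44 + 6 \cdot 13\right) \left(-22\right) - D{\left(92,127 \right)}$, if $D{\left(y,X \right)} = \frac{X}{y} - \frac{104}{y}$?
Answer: $- \frac{2993}{4} \approx -748.25$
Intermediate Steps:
$D{\left(y,X \right)} = - \frac{104}{y} + \frac{X}{y}$
$\left(-44 + 6 \cdot 13\right) \left(-22\right) - D{\left(92,127 \right)} = \left(-44 + 6 \cdot 13\right) \left(-22\right) - \frac{-104 + 127}{92} = \left(-44 + 78\right) \left(-22\right) - \frac{1}{92} \cdot 23 = 34 \left(-22\right) - \frac{1}{4} = -748 - \frac{1}{4} = - \frac{2993}{4}$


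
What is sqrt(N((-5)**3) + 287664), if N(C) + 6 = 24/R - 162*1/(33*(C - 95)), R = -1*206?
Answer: sqrt(36926328945030)/11330 ≈ 536.34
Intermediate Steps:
R = -206
N(C) = -630/103 - 162/(-3135 + 33*C) (N(C) = -6 + (24/(-206) - 162*1/(33*(C - 95))) = -6 + (24*(-1/206) - 162*1/(33*(-95 + C))) = -6 + (-12/103 - 162/(-3135 + 33*C)) = -630/103 - 162/(-3135 + 33*C))
sqrt(N((-5)**3) + 287664) = sqrt(18*(36266 - 385*(-5)**3)/(1133*(-95 + (-5)**3)) + 287664) = sqrt(18*(36266 - 385*(-125))/(1133*(-95 - 125)) + 287664) = sqrt((18/1133)*(36266 + 48125)/(-220) + 287664) = sqrt((18/1133)*(-1/220)*84391 + 287664) = sqrt(-759519/124630 + 287664) = sqrt(35850804801/124630) = sqrt(36926328945030)/11330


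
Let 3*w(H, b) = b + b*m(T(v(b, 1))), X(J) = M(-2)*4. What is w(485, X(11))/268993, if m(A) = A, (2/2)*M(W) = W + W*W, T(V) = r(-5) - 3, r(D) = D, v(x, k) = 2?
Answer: -56/806979 ≈ -6.9395e-5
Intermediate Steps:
T(V) = -8 (T(V) = -5 - 3 = -8)
M(W) = W + W² (M(W) = W + W*W = W + W²)
X(J) = 8 (X(J) = -2*(1 - 2)*4 = -2*(-1)*4 = 2*4 = 8)
w(H, b) = -7*b/3 (w(H, b) = (b + b*(-8))/3 = (b - 8*b)/3 = (-7*b)/3 = -7*b/3)
w(485, X(11))/268993 = -7/3*8/268993 = -56/3*1/268993 = -56/806979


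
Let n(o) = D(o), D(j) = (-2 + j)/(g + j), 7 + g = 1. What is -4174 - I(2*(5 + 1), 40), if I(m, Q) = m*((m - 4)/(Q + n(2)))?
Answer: -20882/5 ≈ -4176.4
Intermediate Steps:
g = -6 (g = -7 + 1 = -6)
D(j) = (-2 + j)/(-6 + j)
n(o) = (-2 + o)/(-6 + o)
I(m, Q) = m*(-4 + m)/Q (I(m, Q) = m*((m - 4)/(Q + (-2 + 2)/(-6 + 2))) = m*((-4 + m)/(Q + 0/(-4))) = m*((-4 + m)/(Q - 1/4*0)) = m*((-4 + m)/(Q + 0)) = m*((-4 + m)/Q) = m*(-4 + m)/Q)
-4174 - I(2*(5 + 1), 40) = -4174 - 2*(5 + 1)*(-4 + 2*(5 + 1))/40 = -4174 - 2*6*(-4 + 2*6)/40 = -4174 - 12*(-4 + 12)/40 = -4174 - 12*8/40 = -4174 - 1*12/5 = -4174 - 12/5 = -20882/5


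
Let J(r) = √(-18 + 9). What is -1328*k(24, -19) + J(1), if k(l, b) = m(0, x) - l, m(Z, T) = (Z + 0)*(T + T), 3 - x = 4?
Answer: 31872 + 3*I ≈ 31872.0 + 3.0*I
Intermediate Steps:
x = -1 (x = 3 - 1*4 = 3 - 4 = -1)
m(Z, T) = 2*T*Z (m(Z, T) = Z*(2*T) = 2*T*Z)
k(l, b) = -l (k(l, b) = 2*(-1)*0 - l = 0 - l = -l)
J(r) = 3*I (J(r) = √(-9) = 3*I)
-1328*k(24, -19) + J(1) = -(-1328)*24 + 3*I = -1328*(-24) + 3*I = 31872 + 3*I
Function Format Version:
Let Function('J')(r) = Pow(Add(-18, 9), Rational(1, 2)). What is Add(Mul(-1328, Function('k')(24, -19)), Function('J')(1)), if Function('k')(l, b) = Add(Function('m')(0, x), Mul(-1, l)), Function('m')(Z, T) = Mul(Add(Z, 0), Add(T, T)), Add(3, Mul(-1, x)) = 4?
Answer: Add(31872, Mul(3, I)) ≈ Add(31872., Mul(3.0000, I))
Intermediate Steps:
x = -1 (x = Add(3, Mul(-1, 4)) = Add(3, -4) = -1)
Function('m')(Z, T) = Mul(2, T, Z) (Function('m')(Z, T) = Mul(Z, Mul(2, T)) = Mul(2, T, Z))
Function('k')(l, b) = Mul(-1, l) (Function('k')(l, b) = Add(Mul(2, -1, 0), Mul(-1, l)) = Add(0, Mul(-1, l)) = Mul(-1, l))
Function('J')(r) = Mul(3, I) (Function('J')(r) = Pow(-9, Rational(1, 2)) = Mul(3, I))
Add(Mul(-1328, Function('k')(24, -19)), Function('J')(1)) = Add(Mul(-1328, Mul(-1, 24)), Mul(3, I)) = Add(Mul(-1328, -24), Mul(3, I)) = Add(31872, Mul(3, I))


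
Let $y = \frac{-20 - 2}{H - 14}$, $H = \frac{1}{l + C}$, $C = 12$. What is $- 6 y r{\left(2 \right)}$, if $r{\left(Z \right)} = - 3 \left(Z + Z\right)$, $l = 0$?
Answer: $\frac{19008}{167} \approx 113.82$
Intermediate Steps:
$r{\left(Z \right)} = - 6 Z$ ($r{\left(Z \right)} = - 3 \cdot 2 Z = - 6 Z$)
$H = \frac{1}{12}$ ($H = \frac{1}{0 + 12} = \frac{1}{12} \approx 0.083333$)
$y = \frac{264}{167}$ ($y = \frac{-20 - 2}{\frac{1}{12} - 14} = - \frac{22}{- \frac{167}{12}} = \left(-22\right) \left(- \frac{12}{167}\right) = \frac{264}{167} \approx 1.5808$)
$- 6 y r{\left(2 \right)} = \left(-6\right) \frac{264}{167} \left(\left(-6\right) 2\right) = \left(- \frac{1584}{167}\right) \left(-12\right) = \frac{19008}{167}$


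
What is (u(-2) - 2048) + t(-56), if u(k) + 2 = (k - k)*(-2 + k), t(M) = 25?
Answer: -2025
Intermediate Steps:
u(k) = -2 (u(k) = -2 + (k - k)*(-2 + k) = -2 + 0*(-2 + k) = -2 + 0 = -2)
(u(-2) - 2048) + t(-56) = (-2 - 2048) + 25 = -2050 + 25 = -2025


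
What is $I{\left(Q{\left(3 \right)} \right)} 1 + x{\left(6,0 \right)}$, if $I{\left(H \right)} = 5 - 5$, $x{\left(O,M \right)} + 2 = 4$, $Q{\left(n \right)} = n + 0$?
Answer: $2$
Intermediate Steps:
$Q{\left(n \right)} = n$
$x{\left(O,M \right)} = 2$ ($x{\left(O,M \right)} = -2 + 4 = 2$)
$I{\left(H \right)} = 0$
$I{\left(Q{\left(3 \right)} \right)} 1 + x{\left(6,0 \right)} = 0 \cdot 1 + 2 = 0 + 2 = 2$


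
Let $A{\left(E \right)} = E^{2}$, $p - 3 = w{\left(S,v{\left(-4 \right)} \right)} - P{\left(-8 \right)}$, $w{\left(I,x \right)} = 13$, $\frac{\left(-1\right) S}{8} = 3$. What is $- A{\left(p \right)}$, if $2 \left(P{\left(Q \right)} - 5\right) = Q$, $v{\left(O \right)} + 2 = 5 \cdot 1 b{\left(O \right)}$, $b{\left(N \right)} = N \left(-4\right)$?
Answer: $-225$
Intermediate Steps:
$b{\left(N \right)} = - 4 N$
$v{\left(O \right)} = -2 - 20 O$ ($v{\left(O \right)} = -2 + 5 \cdot 1 \left(- 4 O\right) = -2 + 5 \left(- 4 O\right) = -2 - 20 O$)
$S = -24$ ($S = \left(-8\right) 3 = -24$)
$P{\left(Q \right)} = 5 + \frac{Q}{2}$
$p = 15$ ($p = 3 + \left(13 - \left(5 + \frac{1}{2} \left(-8\right)\right)\right) = 3 + \left(13 - \left(5 - 4\right)\right) = 3 + \left(13 - 1\right) = 3 + 12 = 15$)
$- A{\left(p \right)} = - 15^{2} = \left(-1\right) 225 = -225$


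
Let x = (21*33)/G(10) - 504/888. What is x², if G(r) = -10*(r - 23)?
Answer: 524913921/23136100 ≈ 22.688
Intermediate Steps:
G(r) = 230 - 10*r (G(r) = -10*(-23 + r) = 230 - 10*r)
x = 22911/4810 (x = (21*33)/(230 - 10*10) - 504/888 = 693/(230 - 100) - 504*1/888 = 693/130 - 21/37 = 22911/4810 ≈ 4.7632)
x² = (22911/4810)² = 524913921/23136100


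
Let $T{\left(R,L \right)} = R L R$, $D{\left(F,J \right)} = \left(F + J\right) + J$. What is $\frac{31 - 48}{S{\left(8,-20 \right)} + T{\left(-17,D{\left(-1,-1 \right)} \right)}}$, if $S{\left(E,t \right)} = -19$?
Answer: $\frac{17}{886} \approx 0.019187$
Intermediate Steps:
$D{\left(F,J \right)} = F + 2 J$
$T{\left(R,L \right)} = L R^{2}$ ($T{\left(R,L \right)} = L R R = L R^{2}$)
$\frac{31 - 48}{S{\left(8,-20 \right)} + T{\left(-17,D{\left(-1,-1 \right)} \right)}} = \frac{31 - 48}{-19 + \left(-1 + 2 \left(-1\right)\right) \left(-17\right)^{2}} = - \frac{17}{-19 + \left(-1 - 2\right) 289} = - \frac{17}{-19 - 867} = - \frac{17}{-886} = \left(-17\right) \left(- \frac{1}{886}\right) = \frac{17}{886}$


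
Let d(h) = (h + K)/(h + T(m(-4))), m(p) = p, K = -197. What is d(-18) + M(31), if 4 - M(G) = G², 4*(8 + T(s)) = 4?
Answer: -4742/5 ≈ -948.40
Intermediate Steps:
T(s) = -7 (T(s) = -8 + (¼)*4 = -8 + 1 = -7)
M(G) = 4 - G²
d(h) = (-197 + h)/(-7 + h) (d(h) = (h - 197)/(h - 7) = (-197 + h)/(-7 + h))
d(-18) + M(31) = (-197 - 18)/(-7 - 18) + (4 - 1*31²) = -215/(-25) + (4 - 1*961) = -1/25*(-215) + (4 - 961) = 43/5 - 957 = -4742/5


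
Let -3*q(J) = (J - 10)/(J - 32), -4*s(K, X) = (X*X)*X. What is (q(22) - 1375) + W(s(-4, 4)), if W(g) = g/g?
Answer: -6868/5 ≈ -1373.6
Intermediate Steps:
s(K, X) = -X³/4 (s(K, X) = -X*X*X/4 = -X²*X/4 = -X³/4)
q(J) = -(-10 + J)/(3*(-32 + J)) (q(J) = -(J - 10)/(3*(J - 32)) = -(-10 + J)/(3*(-32 + J)))
W(g) = 1
(q(22) - 1375) + W(s(-4, 4)) = ((10 - 1*22)/(3*(-32 + 22)) - 1375) + 1 = ((⅓)*(10 - 22)/(-10) - 1375) + 1 = ((⅓)*(-⅒)*(-12) - 1375) + 1 = (⅖ - 1375) + 1 = -6873/5 + 1 = -6868/5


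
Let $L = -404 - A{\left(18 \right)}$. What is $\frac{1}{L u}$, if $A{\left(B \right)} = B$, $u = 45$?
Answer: $- \frac{1}{18990} \approx -5.2659 \cdot 10^{-5}$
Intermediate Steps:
$L = -422$ ($L = -404 - 18 = -422$)
$\frac{1}{L u} = \frac{1}{\left(-422\right) 45} = \frac{1}{-18990} = - \frac{1}{18990}$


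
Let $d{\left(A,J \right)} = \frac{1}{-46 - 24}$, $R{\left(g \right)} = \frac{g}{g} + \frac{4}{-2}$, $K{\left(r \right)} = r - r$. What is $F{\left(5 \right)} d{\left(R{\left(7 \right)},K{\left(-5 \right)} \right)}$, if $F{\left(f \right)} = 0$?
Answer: $0$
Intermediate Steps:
$K{\left(r \right)} = 0$
$R{\left(g \right)} = -1$ ($R{\left(g \right)} = 1 + 4 \left(- \frac{1}{2}\right) = 1 - 2 = -1$)
$d{\left(A,J \right)} = - \frac{1}{70}$ ($d{\left(A,J \right)} = \frac{1}{-70} = - \frac{1}{70}$)
$F{\left(5 \right)} d{\left(R{\left(7 \right)},K{\left(-5 \right)} \right)} = 0 \left(- \frac{1}{70}\right) = 0$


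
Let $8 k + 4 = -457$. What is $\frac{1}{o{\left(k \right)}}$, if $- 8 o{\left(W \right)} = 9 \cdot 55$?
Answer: $- \frac{8}{495} \approx -0.016162$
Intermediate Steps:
$k = - \frac{461}{8}$ ($k = - \frac{1}{2} + \frac{1}{8} \left(-457\right) = - \frac{1}{2} - \frac{457}{8} = - \frac{461}{8} \approx -57.625$)
$o{\left(W \right)} = - \frac{495}{8}$ ($o{\left(W \right)} = - \frac{9 \cdot 55}{8} = \left(- \frac{1}{8}\right) 495 = - \frac{495}{8}$)
$\frac{1}{o{\left(k \right)}} = \frac{1}{- \frac{495}{8}} = - \frac{8}{495}$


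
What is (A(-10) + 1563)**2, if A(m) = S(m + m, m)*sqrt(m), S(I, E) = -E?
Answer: 2441969 + 31260*I*sqrt(10) ≈ 2.442e+6 + 98853.0*I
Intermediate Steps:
A(m) = -m**(3/2) (A(m) = (-m)*sqrt(m) = -m**(3/2))
(A(-10) + 1563)**2 = (-(-10)**(3/2) + 1563)**2 = (-(-10)*I*sqrt(10) + 1563)**2 = (10*I*sqrt(10) + 1563)**2 = (1563 + 10*I*sqrt(10))**2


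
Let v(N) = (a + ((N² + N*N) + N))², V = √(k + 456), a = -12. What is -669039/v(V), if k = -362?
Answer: -669039/(176 + √94)² ≈ -19.402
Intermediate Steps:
V = √94 (V = √(-362 + 456) = √94 ≈ 9.6954)
v(N) = (-12 + N + 2*N²)² (v(N) = (-12 + ((N² + N*N) + N))² = (-12 + ((N² + N²) + N))² = (-12 + (2*N² + N))² = (-12 + (N + 2*N²))² = (-12 + N + 2*N²)²)
-669039/v(V) = -669039/(-12 + √94 + 2*(√94)²)² = -669039/(-12 + √94 + 2*94)² = -669039/(-12 + √94 + 188)² = -669039/(176 + √94)²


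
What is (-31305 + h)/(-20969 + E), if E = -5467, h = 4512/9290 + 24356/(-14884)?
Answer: 270548458777/228460506810 ≈ 1.1842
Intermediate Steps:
h = -19888829/17284045 (h = 4512*(1/9290) + 24356*(-1/14884) = 2256/4645 - 6089/3721 = -19888829/17284045 ≈ -1.1507)
(-31305 + h)/(-20969 + E) = (-31305 - 19888829/17284045)/(-20969 - 5467) = -541096917554/17284045/(-26436) = -541096917554/17284045*(-1/26436) = 270548458777/228460506810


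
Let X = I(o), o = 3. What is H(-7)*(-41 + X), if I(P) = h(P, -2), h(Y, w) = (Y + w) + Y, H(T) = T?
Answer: 259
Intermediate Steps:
h(Y, w) = w + 2*Y
I(P) = -2 + 2*P
X = 4 (X = -2 + 2*3 = -2 + 6 = 4)
H(-7)*(-41 + X) = -7*(-41 + 4) = -7*(-37) = 259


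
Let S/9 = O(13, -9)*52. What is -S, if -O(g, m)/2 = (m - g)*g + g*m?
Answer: -377208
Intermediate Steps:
O(g, m) = -2*g*m - 2*g*(m - g) (O(g, m) = -2*((m - g)*g + g*m) = -2*(g*(m - g) + g*m) = -2*(g*m + g*(m - g)) = -2*g*m - 2*g*(m - g))
S = 377208 (S = 9*((2*13*(13 - 2*(-9)))*52) = 9*((2*13*(13 + 18))*52) = 9*((2*13*31)*52) = 9*(806*52) = 9*41912 = 377208)
-S = -1*377208 = -377208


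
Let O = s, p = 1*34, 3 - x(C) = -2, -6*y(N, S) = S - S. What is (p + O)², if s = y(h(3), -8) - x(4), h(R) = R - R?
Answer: 841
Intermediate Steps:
h(R) = 0
y(N, S) = 0 (y(N, S) = -(S - S)/6 = -⅙*0 = 0)
x(C) = 5 (x(C) = 3 - 1*(-2) = 3 + 2 = 5)
p = 34
s = -5 (s = 0 - 1*5 = 0 - 5 = -5)
O = -5
(p + O)² = (34 - 5)² = 29² = 841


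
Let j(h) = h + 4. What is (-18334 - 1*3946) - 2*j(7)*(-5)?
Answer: -22170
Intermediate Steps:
j(h) = 4 + h
(-18334 - 1*3946) - 2*j(7)*(-5) = (-18334 - 1*3946) - 2*(4 + 7)*(-5) = (-18334 - 3946) - 2*11*(-5) = -22280 - 22*(-5) = -22280 - 1*(-110) = -22280 + 110 = -22170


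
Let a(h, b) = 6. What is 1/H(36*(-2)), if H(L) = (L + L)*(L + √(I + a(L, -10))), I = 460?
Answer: 1/9436 + √466/679392 ≈ 0.00013775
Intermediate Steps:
H(L) = 2*L*(L + √466) (H(L) = (L + L)*(L + √(460 + 6)) = (2*L)*(L + √466) = 2*L*(L + √466))
1/H(36*(-2)) = 1/(2*(36*(-2))*(36*(-2) + √466)) = 1/(2*(-72)*(-72 + √466)) = 1/(10368 - 144*√466)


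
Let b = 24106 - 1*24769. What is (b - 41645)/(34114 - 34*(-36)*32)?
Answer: -21154/36641 ≈ -0.57733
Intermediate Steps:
b = -663 (b = 24106 - 24769 = -663)
(b - 41645)/(34114 - 34*(-36)*32) = (-663 - 41645)/(34114 - 34*(-36)*32) = -42308/(34114 + 1224*32) = -42308/(34114 + 39168) = -42308/73282 = -42308*1/73282 = -21154/36641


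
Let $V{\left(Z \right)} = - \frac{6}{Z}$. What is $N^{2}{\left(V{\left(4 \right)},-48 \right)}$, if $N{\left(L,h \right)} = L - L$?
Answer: $0$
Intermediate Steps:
$N{\left(L,h \right)} = 0$
$N^{2}{\left(V{\left(4 \right)},-48 \right)} = 0^{2} = 0$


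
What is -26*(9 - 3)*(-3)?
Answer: 468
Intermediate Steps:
-26*(9 - 3)*(-3) = -156*(-3) = -26*(-18) = 468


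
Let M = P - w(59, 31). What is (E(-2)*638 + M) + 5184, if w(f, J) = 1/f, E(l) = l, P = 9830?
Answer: 810541/59 ≈ 13738.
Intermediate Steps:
M = 579969/59 (M = 9830 - 1/59 = 579969/59 ≈ 9830.0)
(E(-2)*638 + M) + 5184 = (-2*638 + 579969/59) + 5184 = (-1276 + 579969/59) + 5184 = 504685/59 + 5184 = 810541/59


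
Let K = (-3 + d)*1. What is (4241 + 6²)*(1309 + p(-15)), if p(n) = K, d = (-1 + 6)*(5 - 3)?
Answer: 5628532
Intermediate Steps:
d = 10 (d = 5*2 = 10)
K = 7 (K = (-3 + 10)*1 = 7*1 = 7)
p(n) = 7
(4241 + 6²)*(1309 + p(-15)) = (4241 + 6²)*(1309 + 7) = (4241 + 36)*1316 = 4277*1316 = 5628532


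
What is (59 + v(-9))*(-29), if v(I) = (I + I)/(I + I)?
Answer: -1740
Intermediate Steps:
v(I) = 1 (v(I) = (2*I)/((2*I)) = (2*I)*(1/(2*I)) = 1)
(59 + v(-9))*(-29) = (59 + 1)*(-29) = 60*(-29) = -1740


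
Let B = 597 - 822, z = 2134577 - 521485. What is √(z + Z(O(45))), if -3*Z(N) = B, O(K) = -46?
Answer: √1613167 ≈ 1270.1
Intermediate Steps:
z = 1613092
B = -225
Z(N) = 75 (Z(N) = -⅓*(-225) = 75)
√(z + Z(O(45))) = √(1613092 + 75) = √1613167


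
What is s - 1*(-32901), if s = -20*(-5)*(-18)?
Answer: 31101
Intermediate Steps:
s = -1800 (s = 100*(-18) = -1800)
s - 1*(-32901) = -1800 - 1*(-32901) = -1800 + 32901 = 31101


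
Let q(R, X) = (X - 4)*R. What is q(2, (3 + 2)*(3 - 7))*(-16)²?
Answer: -12288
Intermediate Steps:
q(R, X) = R*(-4 + X) (q(R, X) = (-4 + X)*R = R*(-4 + X))
q(2, (3 + 2)*(3 - 7))*(-16)² = (2*(-4 + (3 + 2)*(3 - 7)))*(-16)² = (2*(-4 + 5*(-4)))*256 = (2*(-4 - 20))*256 = (2*(-24))*256 = -48*256 = -12288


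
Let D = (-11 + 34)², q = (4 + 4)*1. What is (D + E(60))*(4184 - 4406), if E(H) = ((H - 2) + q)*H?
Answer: -996558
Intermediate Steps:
q = 8 (q = 8*1 = 8)
E(H) = H*(6 + H) (E(H) = ((H - 2) + 8)*H = ((-2 + H) + 8)*H = (6 + H)*H = H*(6 + H))
D = 529 (D = 23² = 529)
(D + E(60))*(4184 - 4406) = (529 + 60*(6 + 60))*(4184 - 4406) = (529 + 60*66)*(-222) = (529 + 3960)*(-222) = 4489*(-222) = -996558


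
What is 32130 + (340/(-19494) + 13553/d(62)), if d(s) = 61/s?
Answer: 27293694982/594567 ≈ 45905.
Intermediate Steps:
32130 + (340/(-19494) + 13553/d(62)) = 32130 + (340/(-19494) + 13553/((61/62))) = 32130 + (340*(-1/19494) + 13553/((61*(1/62)))) = 32130 + (-170/9747 + 13553/(61/62)) = 32130 + (-170/9747 + 13553*(62/61)) = 32130 + (-170/9747 + 840286/61) = 32130 + 8190257272/594567 = 27293694982/594567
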